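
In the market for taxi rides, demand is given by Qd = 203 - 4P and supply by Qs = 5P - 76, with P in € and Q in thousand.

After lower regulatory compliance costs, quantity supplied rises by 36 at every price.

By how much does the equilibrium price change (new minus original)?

-4

Solve the original market: 203 - 4P = 5P - 76, hence P = 31 and Q = 79.
With the change applied: demand Qd = 203 - 4P, supply Qs = 5P - 40.
Equate the new curves: 203 - 4P = 5P - 40, giving 243 = 9P, P = 27, Q = 95.
ΔP = 27 − 31 = -4.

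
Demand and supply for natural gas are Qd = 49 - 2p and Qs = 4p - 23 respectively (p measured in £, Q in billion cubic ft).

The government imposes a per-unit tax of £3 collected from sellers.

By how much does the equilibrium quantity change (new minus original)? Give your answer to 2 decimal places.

Solve the original market: 49 - 2p = 4p - 23, hence p = 12 and Q = 25.
Since sellers keep the price net of the tax, the effective supply curve becomes Qs = 4p - 35.
Equate the new curves: 49 - 2p = 4p - 35, giving 84 = 6p, p = 14, Q = 21.
ΔQ = 21 − 25 = -4.00.

-4.00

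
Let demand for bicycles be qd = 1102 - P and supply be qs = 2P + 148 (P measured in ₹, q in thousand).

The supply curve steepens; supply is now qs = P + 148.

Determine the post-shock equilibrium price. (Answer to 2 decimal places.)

477.00

Before the shock: 1102 - P = 2P + 148 ⇒ 954 = 3P ⇒ P = 318, q = 784.
After the shift, demand is qd = 1102 - P and supply is qs = P + 148.
Equate the new curves: 1102 - P = P + 148, giving 954 = 2P, P = 477, q = 625.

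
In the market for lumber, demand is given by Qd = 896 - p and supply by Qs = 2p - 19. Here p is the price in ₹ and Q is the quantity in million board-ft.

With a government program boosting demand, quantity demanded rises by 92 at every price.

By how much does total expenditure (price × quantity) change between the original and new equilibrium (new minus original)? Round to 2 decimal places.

Initially, 896 - p = 2p - 19, so 915 = 3p and p = 305, Q = 591.
With the change applied: demand Qd = 988 - p, supply Qs = 2p - 19.
New equilibrium: 988 - p = 2p - 19 ⇒ 1007 = 3p ⇒ p = 1007/3 ≈ 335.6667, Q = 1957/3 ≈ 652.3333.
Expenditure moves from 305×591 = 180255 to 335.6667×652.3333 = 218966.5556; change = +38711.56.

+38711.56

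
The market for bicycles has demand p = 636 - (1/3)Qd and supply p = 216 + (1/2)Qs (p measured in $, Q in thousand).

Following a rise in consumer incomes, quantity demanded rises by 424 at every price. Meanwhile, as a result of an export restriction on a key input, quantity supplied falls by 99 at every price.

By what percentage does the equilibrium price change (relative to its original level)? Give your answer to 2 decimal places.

+22.35

Solve the original market: 1908 - 3p = 2p - 432, hence p = 468 and Q = 504.
The shock moves the curves to Qd = 2332 - 3p and Qs = 2p - 531.
Setting them equal: 2332 - 3p = 2p - 531 → 2863 = 5p, so p = 572.6 and Q = 614.2.
%Δp = (572.6 − 468) / 468 × 100 = +22.35%.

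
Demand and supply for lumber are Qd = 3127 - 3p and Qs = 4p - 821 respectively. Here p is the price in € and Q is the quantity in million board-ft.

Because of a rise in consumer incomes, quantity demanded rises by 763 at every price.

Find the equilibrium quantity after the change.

1871

Original equilibrium: 3127 - 3p = 4p - 821 gives 3948 = 7p, so p = 564 and Q = 1435.
The shock moves the curves to Qd = 3890 - 3p and Qs = 4p - 821.
Equate the new curves: 3890 - 3p = 4p - 821, giving 4711 = 7p, p = 673, Q = 1871.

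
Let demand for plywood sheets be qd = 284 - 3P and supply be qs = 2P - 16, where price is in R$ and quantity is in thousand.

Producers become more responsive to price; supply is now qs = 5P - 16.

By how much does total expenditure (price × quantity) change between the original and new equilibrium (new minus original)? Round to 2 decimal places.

+191.25

Solve the original market: 284 - 3P = 2P - 16, hence P = 60 and q = 104.
With the change applied: demand qd = 284 - 3P, supply qs = 5P - 16.
Equate the new curves: 284 - 3P = 5P - 16, giving 300 = 8P, P = 37.5, q = 171.5.
Expenditure moves from 60×104 = 6240 to 37.5×171.5 = 6431.25; change = +191.25.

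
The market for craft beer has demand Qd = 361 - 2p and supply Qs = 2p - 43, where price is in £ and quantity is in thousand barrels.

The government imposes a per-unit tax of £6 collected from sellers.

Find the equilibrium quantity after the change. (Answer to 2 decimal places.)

Original equilibrium: 361 - 2p = 2p - 43 gives 404 = 4p, so p = 101 and Q = 159.
Since sellers keep the price net of the tax, the effective supply curve becomes Qs = 2p - 55.
Equate the new curves: 361 - 2p = 2p - 55, giving 416 = 4p, p = 104, Q = 153.

153.00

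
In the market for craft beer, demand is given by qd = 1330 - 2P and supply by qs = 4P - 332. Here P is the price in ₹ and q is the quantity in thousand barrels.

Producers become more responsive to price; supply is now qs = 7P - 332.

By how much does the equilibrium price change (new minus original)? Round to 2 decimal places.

-92.33

Before the shock: 1330 - 2P = 4P - 332 ⇒ 1662 = 6P ⇒ P = 277, q = 776.
The shock moves the curves to qd = 1330 - 2P and qs = 7P - 332.
Equate the new curves: 1330 - 2P = 7P - 332, giving 1662 = 9P, P = 554/3 ≈ 184.6667, q = 2882/3 ≈ 960.6667.
ΔP = 184.6667 − 277 = -92.33.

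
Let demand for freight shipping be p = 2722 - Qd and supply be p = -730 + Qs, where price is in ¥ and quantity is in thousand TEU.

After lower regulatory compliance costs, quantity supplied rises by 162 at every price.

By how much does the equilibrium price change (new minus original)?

Initially, 2722 - p = p + 730, so 1992 = 2p and p = 996, Q = 1726.
With the change applied: demand Qd = 2722 - p, supply Qs = p + 892.
Clearing the new market: 2722 - p = p + 892, so p = 915 and Q = 1807.
Δp = 915 − 996 = -81.

-81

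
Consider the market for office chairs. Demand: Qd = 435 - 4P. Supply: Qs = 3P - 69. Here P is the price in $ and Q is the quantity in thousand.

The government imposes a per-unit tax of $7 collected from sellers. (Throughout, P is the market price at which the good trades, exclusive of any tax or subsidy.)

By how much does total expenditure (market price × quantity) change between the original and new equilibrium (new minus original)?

Before the shock: 435 - 4P = 3P - 69 ⇒ 504 = 7P ⇒ P = 72, Q = 147.
Since sellers keep the price net of the tax, the effective supply curve becomes Qs = 3P - 90.
Equate the new curves: 435 - 4P = 3P - 90, giving 525 = 7P, P = 75, Q = 135.
Expenditure moves from 72×147 = 10584 to 75×135 = 10125; change = -459.

-459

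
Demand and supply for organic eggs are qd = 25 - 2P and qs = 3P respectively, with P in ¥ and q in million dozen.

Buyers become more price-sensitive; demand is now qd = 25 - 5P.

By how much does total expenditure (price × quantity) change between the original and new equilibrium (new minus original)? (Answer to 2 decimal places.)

-45.70

Initially, 25 - 2P = 3P, so 25 = 5P and P = 5, q = 15.
With the change applied: demand qd = 25 - 5P, supply qs = 3P.
Clearing the new market: 25 - 5P = 3P, so P = 3.125 and q = 9.375.
Expenditure moves from 5×15 = 75 to 3.125×9.375 = 29.296875; change = -45.70.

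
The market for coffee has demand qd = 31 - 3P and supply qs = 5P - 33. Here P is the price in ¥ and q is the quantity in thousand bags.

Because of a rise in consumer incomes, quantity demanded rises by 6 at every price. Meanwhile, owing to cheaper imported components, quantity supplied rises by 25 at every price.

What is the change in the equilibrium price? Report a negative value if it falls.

Initially, 31 - 3P = 5P - 33, so 64 = 8P and P = 8, q = 7.
The shock moves the curves to qd = 37 - 3P and qs = 5P - 8.
Setting them equal: 37 - 3P = 5P - 8 → 45 = 8P, so P = 5.625 and q = 20.125.
ΔP = 5.625 − 8 = -2.375.

-2.375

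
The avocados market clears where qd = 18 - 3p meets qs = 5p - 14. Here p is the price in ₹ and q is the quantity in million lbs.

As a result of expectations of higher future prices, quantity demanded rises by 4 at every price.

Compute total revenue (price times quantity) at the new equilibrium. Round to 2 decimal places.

Initially, 18 - 3p = 5p - 14, so 32 = 8p and p = 4, q = 6.
The new curves are qd = 22 - 3p (demand) and qs = 5p - 14 (supply).
New equilibrium: 22 - 3p = 5p - 14 ⇒ 36 = 8p ⇒ p = 4.5, q = 8.5.
New expenditure = 4.5 × 8.5 = 38.25.

38.25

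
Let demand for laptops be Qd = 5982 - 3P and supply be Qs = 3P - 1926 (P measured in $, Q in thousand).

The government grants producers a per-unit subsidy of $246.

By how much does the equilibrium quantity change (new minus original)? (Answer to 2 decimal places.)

+369.00

Before the shock: 5982 - 3P = 3P - 1926 ⇒ 7908 = 6P ⇒ P = 1318, Q = 2028.
Since sellers receive the price plus the subsidy, the effective supply curve becomes Qs = 3P - 1188.
New equilibrium: 5982 - 3P = 3P - 1188 ⇒ 7170 = 6P ⇒ P = 1195, Q = 2397.
ΔQ = 2397 − 2028 = +369.00.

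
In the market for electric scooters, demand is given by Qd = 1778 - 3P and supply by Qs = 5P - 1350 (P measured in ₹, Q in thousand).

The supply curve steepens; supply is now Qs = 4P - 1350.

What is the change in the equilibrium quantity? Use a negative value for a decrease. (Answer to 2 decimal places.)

Original equilibrium: 1778 - 3P = 5P - 1350 gives 3128 = 8P, so P = 391 and Q = 605.
The shock moves the curves to Qd = 1778 - 3P and Qs = 4P - 1350.
Clearing the new market: 1778 - 3P = 4P - 1350, so P = 3128/7 ≈ 446.8571 and Q = 3062/7 ≈ 437.4286.
ΔQ = 437.4286 − 605 = -167.57.

-167.57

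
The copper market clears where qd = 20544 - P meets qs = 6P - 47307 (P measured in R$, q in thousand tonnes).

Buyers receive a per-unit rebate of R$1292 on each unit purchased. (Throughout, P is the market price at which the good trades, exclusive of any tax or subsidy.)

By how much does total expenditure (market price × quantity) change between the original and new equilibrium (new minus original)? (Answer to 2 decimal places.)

Original equilibrium: 20544 - P = 6P - 47307 gives 67851 = 7P, so P = 9693 and q = 10851.
Since buyers' out-of-pocket price is the market price minus the rebate, the effective demand curve becomes qd = 21836 - P.
New equilibrium: 21836 - P = 6P - 47307 ⇒ 69143 = 7P ⇒ P = 69143/7 ≈ 9877.5714, q = 83709/7 ≈ 11958.4286.
Expenditure moves from 9693×10851 = 105178743 to 9877.5714×11958.4286 = 118120232.3878; change = +12941489.39.

+12941489.39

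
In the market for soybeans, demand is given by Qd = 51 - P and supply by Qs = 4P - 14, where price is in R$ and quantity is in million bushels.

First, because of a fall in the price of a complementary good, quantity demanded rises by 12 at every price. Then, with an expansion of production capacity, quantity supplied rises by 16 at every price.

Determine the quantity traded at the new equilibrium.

50.8

Before the shock: 51 - P = 4P - 14 ⇒ 65 = 5P ⇒ P = 13, Q = 38.
The new curves are Qd = 63 - P (demand) and Qs = 4P + 2 (supply).
Setting them equal: 63 - P = 4P + 2 → 61 = 5P, so P = 12.2 and Q = 50.8.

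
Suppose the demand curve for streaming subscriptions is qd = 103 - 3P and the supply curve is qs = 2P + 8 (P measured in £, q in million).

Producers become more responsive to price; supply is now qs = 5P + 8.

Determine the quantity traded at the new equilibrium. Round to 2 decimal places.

67.38

Before the shock: 103 - 3P = 2P + 8 ⇒ 95 = 5P ⇒ P = 19, q = 46.
The shock moves the curves to qd = 103 - 3P and qs = 5P + 8.
Equate the new curves: 103 - 3P = 5P + 8, giving 95 = 8P, P = 11.875, q = 67.375.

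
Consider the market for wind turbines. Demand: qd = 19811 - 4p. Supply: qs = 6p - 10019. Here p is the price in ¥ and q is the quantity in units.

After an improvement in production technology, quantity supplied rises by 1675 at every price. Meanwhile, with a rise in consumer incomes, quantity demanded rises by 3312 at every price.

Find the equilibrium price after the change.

3146.7

Original equilibrium: 19811 - 4p = 6p - 10019 gives 29830 = 10p, so p = 2983 and q = 7879.
The shock moves the curves to qd = 23123 - 4p and qs = 6p - 8344.
Equate the new curves: 23123 - 4p = 6p - 8344, giving 31467 = 10p, p = 3146.7, q = 10536.2.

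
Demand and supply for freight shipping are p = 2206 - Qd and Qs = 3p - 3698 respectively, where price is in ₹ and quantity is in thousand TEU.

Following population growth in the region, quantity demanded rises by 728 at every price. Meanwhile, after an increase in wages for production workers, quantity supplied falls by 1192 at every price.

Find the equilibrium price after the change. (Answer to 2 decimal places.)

1956.00

Before the shock: 2206 - p = 3p - 3698 ⇒ 5904 = 4p ⇒ p = 1476, Q = 730.
The shock moves the curves to Qd = 2934 - p and Qs = 3p - 4890.
New equilibrium: 2934 - p = 3p - 4890 ⇒ 7824 = 4p ⇒ p = 1956, Q = 978.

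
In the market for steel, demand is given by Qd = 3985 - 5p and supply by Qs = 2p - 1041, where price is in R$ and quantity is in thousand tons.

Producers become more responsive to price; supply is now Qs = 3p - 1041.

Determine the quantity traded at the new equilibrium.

843.75

Before the shock: 3985 - 5p = 2p - 1041 ⇒ 5026 = 7p ⇒ p = 718, Q = 395.
After the shift, demand is Qd = 3985 - 5p and supply is Qs = 3p - 1041.
Clearing the new market: 3985 - 5p = 3p - 1041, so p = 628.25 and Q = 843.75.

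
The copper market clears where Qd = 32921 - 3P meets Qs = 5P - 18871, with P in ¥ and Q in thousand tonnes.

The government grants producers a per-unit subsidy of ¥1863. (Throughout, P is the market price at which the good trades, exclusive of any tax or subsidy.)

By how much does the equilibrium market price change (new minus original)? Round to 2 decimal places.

Initially, 32921 - 3P = 5P - 18871, so 51792 = 8P and P = 6474, Q = 13499.
Since sellers receive the price plus the subsidy, the effective supply curve becomes Qs = 5P - 9556.
Equate the new curves: 32921 - 3P = 5P - 9556, giving 42477 = 8P, P = 5309.625, Q = 16992.125.
ΔP = 5309.625 − 6474 = -1164.38.

-1164.38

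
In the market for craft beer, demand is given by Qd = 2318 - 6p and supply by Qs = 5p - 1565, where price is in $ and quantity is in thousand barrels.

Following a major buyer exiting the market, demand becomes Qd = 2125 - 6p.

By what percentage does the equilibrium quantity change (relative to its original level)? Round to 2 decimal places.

Before the shock: 2318 - 6p = 5p - 1565 ⇒ 3883 = 11p ⇒ p = 353, Q = 200.
The new curves are Qd = 2125 - 6p (demand) and Qs = 5p - 1565 (supply).
Setting them equal: 2125 - 6p = 5p - 1565 → 3690 = 11p, so p = 3690/11 ≈ 335.4545 and Q = 1235/11 ≈ 112.2727.
%ΔQ = (112.2727 − 200) / 200 × 100 = -43.86%.

-43.86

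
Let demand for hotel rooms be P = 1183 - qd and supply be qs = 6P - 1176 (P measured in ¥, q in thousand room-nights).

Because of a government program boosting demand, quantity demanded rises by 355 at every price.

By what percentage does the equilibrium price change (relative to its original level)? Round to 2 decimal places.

Original equilibrium: 1183 - P = 6P - 1176 gives 2359 = 7P, so P = 337 and q = 846.
With the change applied: demand qd = 1538 - P, supply qs = 6P - 1176.
New equilibrium: 1538 - P = 6P - 1176 ⇒ 2714 = 7P ⇒ P = 2714/7 ≈ 387.7143, q = 8052/7 ≈ 1150.2857.
%ΔP = (387.7143 − 337) / 337 × 100 = +15.05%.

+15.05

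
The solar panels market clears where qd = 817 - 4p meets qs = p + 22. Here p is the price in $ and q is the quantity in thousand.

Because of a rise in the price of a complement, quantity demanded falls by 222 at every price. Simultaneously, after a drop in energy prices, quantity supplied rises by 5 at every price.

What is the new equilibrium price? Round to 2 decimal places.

Solve the original market: 817 - 4p = p + 22, hence p = 159 and q = 181.
The shock moves the curves to qd = 595 - 4p and qs = p + 27.
Setting them equal: 595 - 4p = p + 27 → 568 = 5p, so p = 113.6 and q = 140.6.

113.60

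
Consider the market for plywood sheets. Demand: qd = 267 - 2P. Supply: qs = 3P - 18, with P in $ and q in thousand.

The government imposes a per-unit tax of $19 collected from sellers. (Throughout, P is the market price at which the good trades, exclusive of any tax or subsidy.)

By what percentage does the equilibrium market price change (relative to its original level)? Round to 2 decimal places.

Original equilibrium: 267 - 2P = 3P - 18 gives 285 = 5P, so P = 57 and q = 153.
Since sellers keep the price net of the tax, the effective supply curve becomes qs = 3P - 75.
Equate the new curves: 267 - 2P = 3P - 75, giving 342 = 5P, P = 68.4, q = 130.2.
%ΔP = (68.4 − 57) / 57 × 100 = +20.00%.

+20.00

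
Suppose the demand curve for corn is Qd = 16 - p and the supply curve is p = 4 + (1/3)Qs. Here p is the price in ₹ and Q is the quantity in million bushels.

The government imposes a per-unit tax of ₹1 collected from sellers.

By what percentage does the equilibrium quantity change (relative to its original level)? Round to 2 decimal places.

-8.33

Before the shock: 16 - p = 3p - 12 ⇒ 28 = 4p ⇒ p = 7, Q = 9.
Since sellers keep the price net of the tax, the effective supply curve becomes Qs = 3p - 15.
Clearing the new market: 16 - p = 3p - 15, so p = 7.75 and Q = 8.25.
%ΔQ = (8.25 − 9) / 9 × 100 = -8.33%.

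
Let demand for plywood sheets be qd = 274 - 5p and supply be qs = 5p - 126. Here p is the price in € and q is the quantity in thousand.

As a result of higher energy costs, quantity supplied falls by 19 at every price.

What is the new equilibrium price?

Initially, 274 - 5p = 5p - 126, so 400 = 10p and p = 40, q = 74.
The shock moves the curves to qd = 274 - 5p and qs = 5p - 145.
Setting them equal: 274 - 5p = 5p - 145 → 419 = 10p, so p = 41.9 and q = 64.5.

41.9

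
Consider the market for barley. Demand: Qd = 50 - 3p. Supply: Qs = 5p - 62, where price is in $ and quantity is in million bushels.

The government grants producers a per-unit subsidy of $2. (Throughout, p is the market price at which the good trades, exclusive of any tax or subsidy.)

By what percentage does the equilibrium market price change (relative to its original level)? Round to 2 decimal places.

Initially, 50 - 3p = 5p - 62, so 112 = 8p and p = 14, Q = 8.
Since sellers receive the price plus the subsidy, the effective supply curve becomes Qs = 5p - 52.
Setting them equal: 50 - 3p = 5p - 52 → 102 = 8p, so p = 12.75 and Q = 11.75.
%Δp = (12.75 − 14) / 14 × 100 = -8.93%.

-8.93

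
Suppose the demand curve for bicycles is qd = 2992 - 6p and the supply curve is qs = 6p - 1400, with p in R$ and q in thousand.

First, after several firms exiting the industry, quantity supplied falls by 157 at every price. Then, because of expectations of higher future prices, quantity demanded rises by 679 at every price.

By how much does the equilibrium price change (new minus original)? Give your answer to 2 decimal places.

Initially, 2992 - 6p = 6p - 1400, so 4392 = 12p and p = 366, q = 796.
After the shift, demand is qd = 3671 - 6p and supply is qs = 6p - 1557.
Setting them equal: 3671 - 6p = 6p - 1557 → 5228 = 12p, so p = 1307/3 ≈ 435.6667 and q = 1057.
Δp = 435.6667 − 366 = +69.67.

+69.67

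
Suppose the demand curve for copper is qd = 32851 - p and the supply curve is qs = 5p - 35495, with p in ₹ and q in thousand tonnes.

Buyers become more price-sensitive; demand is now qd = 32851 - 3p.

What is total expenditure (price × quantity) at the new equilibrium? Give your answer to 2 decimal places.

61692944.06

Before the shock: 32851 - p = 5p - 35495 ⇒ 68346 = 6p ⇒ p = 11391, q = 21460.
With the change applied: demand qd = 32851 - 3p, supply qs = 5p - 35495.
Setting them equal: 32851 - 3p = 5p - 35495 → 68346 = 8p, so p = 8543.25 and q = 7221.25.
New expenditure = 8543.25 × 7221.25 = 61692944.06.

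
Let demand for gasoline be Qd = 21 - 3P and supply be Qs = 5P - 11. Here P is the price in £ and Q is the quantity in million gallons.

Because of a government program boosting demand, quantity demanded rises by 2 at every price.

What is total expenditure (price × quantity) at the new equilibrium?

43.5625

Solve the original market: 21 - 3P = 5P - 11, hence P = 4 and Q = 9.
The new curves are Qd = 23 - 3P (demand) and Qs = 5P - 11 (supply).
Equate the new curves: 23 - 3P = 5P - 11, giving 34 = 8P, P = 4.25, Q = 10.25.
New expenditure = 4.25 × 10.25 = 43.5625.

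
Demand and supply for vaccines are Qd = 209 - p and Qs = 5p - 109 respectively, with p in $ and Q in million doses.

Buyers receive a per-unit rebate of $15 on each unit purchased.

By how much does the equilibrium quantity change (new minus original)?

+12.5

Solve the original market: 209 - p = 5p - 109, hence p = 53 and Q = 156.
Since buyers' out-of-pocket price is the market price minus the rebate, the effective demand curve becomes Qd = 224 - p.
Clearing the new market: 224 - p = 5p - 109, so p = 55.5 and Q = 168.5.
ΔQ = 168.5 − 156 = +12.5.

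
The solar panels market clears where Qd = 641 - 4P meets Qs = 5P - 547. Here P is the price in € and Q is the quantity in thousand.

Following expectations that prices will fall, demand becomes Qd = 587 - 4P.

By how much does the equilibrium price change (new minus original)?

Original equilibrium: 641 - 4P = 5P - 547 gives 1188 = 9P, so P = 132 and Q = 113.
With the change applied: demand Qd = 587 - 4P, supply Qs = 5P - 547.
New equilibrium: 587 - 4P = 5P - 547 ⇒ 1134 = 9P ⇒ P = 126, Q = 83.
ΔP = 126 − 132 = -6.

-6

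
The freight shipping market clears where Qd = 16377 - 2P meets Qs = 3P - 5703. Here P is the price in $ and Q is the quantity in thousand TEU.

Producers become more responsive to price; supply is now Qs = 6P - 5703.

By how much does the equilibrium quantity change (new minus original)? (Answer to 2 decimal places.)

Initially, 16377 - 2P = 3P - 5703, so 22080 = 5P and P = 4416, Q = 7545.
With the change applied: demand Qd = 16377 - 2P, supply Qs = 6P - 5703.
New equilibrium: 16377 - 2P = 6P - 5703 ⇒ 22080 = 8P ⇒ P = 2760, Q = 10857.
ΔQ = 10857 − 7545 = +3312.00.

+3312.00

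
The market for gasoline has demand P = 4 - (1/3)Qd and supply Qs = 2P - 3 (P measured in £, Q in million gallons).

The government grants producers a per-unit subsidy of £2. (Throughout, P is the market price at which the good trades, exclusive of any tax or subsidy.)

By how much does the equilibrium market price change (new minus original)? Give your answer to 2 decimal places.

Before the shock: 12 - 3P = 2P - 3 ⇒ 15 = 5P ⇒ P = 3, Q = 3.
Since sellers receive the price plus the subsidy, the effective supply curve becomes Qs = 2P + 1.
Clearing the new market: 12 - 3P = 2P + 1, so P = 2.2 and Q = 5.4.
ΔP = 2.2 − 3 = -0.80.

-0.80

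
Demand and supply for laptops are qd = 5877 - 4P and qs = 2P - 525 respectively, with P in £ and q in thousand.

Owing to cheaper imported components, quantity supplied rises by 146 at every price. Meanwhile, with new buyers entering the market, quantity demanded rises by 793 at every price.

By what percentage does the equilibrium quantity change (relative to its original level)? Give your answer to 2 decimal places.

+22.48

Initially, 5877 - 4P = 2P - 525, so 6402 = 6P and P = 1067, q = 1609.
The shock moves the curves to qd = 6670 - 4P and qs = 2P - 379.
Clearing the new market: 6670 - 4P = 2P - 379, so P = 7049/6 ≈ 1174.8333 and q = 5912/3 ≈ 1970.6667.
%Δq = (1970.6667 − 1609) / 1609 × 100 = +22.48%.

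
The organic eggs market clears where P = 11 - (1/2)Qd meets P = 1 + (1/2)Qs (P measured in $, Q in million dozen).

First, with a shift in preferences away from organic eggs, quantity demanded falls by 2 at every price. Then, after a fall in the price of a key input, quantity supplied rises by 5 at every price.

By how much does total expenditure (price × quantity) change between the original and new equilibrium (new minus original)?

-11.125

Initially, 22 - 2P = 2P - 2, so 24 = 4P and P = 6, Q = 10.
The shock moves the curves to Qd = 20 - 2P and Qs = 2P + 3.
Setting them equal: 20 - 2P = 2P + 3 → 17 = 4P, so P = 4.25 and Q = 11.5.
Expenditure moves from 6×10 = 60 to 4.25×11.5 = 48.875; change = -11.125.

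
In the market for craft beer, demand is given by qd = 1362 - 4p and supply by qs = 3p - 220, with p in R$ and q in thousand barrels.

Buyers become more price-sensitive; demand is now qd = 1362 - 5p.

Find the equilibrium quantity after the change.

Before the shock: 1362 - 4p = 3p - 220 ⇒ 1582 = 7p ⇒ p = 226, q = 458.
After the shift, demand is qd = 1362 - 5p and supply is qs = 3p - 220.
New equilibrium: 1362 - 5p = 3p - 220 ⇒ 1582 = 8p ⇒ p = 197.75, q = 373.25.

373.25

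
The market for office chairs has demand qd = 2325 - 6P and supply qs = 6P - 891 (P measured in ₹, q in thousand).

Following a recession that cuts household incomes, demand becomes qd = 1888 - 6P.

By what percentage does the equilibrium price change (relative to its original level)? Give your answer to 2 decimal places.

Solve the original market: 2325 - 6P = 6P - 891, hence P = 268 and q = 717.
With the change applied: demand qd = 1888 - 6P, supply qs = 6P - 891.
Equate the new curves: 1888 - 6P = 6P - 891, giving 2779 = 12P, P = 2779/12 ≈ 231.5833, q = 498.5.
%ΔP = (231.5833 − 268) / 268 × 100 = -13.59%.

-13.59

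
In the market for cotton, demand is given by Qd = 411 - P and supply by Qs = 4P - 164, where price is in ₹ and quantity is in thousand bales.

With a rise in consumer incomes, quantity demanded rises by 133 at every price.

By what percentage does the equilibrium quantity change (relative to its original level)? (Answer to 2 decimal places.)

Initially, 411 - P = 4P - 164, so 575 = 5P and P = 115, Q = 296.
After the shift, demand is Qd = 544 - P and supply is Qs = 4P - 164.
Clearing the new market: 544 - P = 4P - 164, so P = 141.6 and Q = 402.4.
%ΔQ = (402.4 − 296) / 296 × 100 = +35.95%.

+35.95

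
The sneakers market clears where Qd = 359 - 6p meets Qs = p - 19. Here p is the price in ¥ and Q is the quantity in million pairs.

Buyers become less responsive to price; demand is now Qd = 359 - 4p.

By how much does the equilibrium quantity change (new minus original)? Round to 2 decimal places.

+21.60

Initially, 359 - 6p = p - 19, so 378 = 7p and p = 54, Q = 35.
The shock moves the curves to Qd = 359 - 4p and Qs = p - 19.
New equilibrium: 359 - 4p = p - 19 ⇒ 378 = 5p ⇒ p = 75.6, Q = 56.6.
ΔQ = 56.6 − 35 = +21.60.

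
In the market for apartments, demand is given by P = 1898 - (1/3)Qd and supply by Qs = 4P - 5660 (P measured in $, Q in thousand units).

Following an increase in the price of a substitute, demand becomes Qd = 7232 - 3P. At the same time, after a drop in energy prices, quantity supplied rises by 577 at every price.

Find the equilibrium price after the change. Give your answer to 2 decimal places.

Initially, 5694 - 3P = 4P - 5660, so 11354 = 7P and P = 1622, Q = 828.
After the shift, demand is Qd = 7232 - 3P and supply is Qs = 4P - 5083.
Setting them equal: 7232 - 3P = 4P - 5083 → 12315 = 7P, so P = 12315/7 ≈ 1759.2857 and Q = 13679/7 ≈ 1954.1429.

1759.29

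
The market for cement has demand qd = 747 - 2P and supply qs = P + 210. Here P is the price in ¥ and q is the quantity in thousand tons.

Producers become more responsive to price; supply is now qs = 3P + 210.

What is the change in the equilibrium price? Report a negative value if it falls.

-71.6

Initially, 747 - 2P = P + 210, so 537 = 3P and P = 179, q = 389.
With the change applied: demand qd = 747 - 2P, supply qs = 3P + 210.
Equate the new curves: 747 - 2P = 3P + 210, giving 537 = 5P, P = 107.4, q = 532.2.
ΔP = 107.4 − 179 = -71.6.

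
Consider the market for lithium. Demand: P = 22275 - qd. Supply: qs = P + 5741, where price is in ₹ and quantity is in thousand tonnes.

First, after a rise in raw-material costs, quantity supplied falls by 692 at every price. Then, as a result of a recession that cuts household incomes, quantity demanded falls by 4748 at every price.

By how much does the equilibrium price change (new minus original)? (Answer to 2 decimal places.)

-2028.00

Solve the original market: 22275 - P = P + 5741, hence P = 8267 and q = 14008.
The new curves are qd = 17527 - P (demand) and qs = P + 5049 (supply).
Equate the new curves: 17527 - P = P + 5049, giving 12478 = 2P, P = 6239, q = 11288.
ΔP = 6239 − 8267 = -2028.00.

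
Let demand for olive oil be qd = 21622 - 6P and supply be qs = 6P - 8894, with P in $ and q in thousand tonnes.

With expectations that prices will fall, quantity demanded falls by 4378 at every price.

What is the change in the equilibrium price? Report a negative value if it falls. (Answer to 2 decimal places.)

Original equilibrium: 21622 - 6P = 6P - 8894 gives 30516 = 12P, so P = 2543 and q = 6364.
The new curves are qd = 17244 - 6P (demand) and qs = 6P - 8894 (supply).
Clearing the new market: 17244 - 6P = 6P - 8894, so P = 13069/6 ≈ 2178.1667 and q = 4175.
ΔP = 2178.1667 − 2543 = -364.83.

-364.83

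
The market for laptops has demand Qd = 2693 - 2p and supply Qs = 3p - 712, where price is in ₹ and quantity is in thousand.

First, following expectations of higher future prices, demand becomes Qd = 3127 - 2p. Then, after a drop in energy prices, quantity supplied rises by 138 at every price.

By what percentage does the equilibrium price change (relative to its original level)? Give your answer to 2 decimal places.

Solve the original market: 2693 - 2p = 3p - 712, hence p = 681 and Q = 1331.
The new curves are Qd = 3127 - 2p (demand) and Qs = 3p - 574 (supply).
Equate the new curves: 3127 - 2p = 3p - 574, giving 3701 = 5p, p = 740.2, Q = 1646.6.
%Δp = (740.2 − 681) / 681 × 100 = +8.69%.

+8.69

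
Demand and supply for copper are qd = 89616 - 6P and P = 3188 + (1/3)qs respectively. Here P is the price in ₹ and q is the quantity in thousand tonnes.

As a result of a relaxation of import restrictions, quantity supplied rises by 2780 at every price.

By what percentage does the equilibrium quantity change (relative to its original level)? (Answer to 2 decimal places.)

+7.89

Solve the original market: 89616 - 6P = 3P - 9564, hence P = 11020 and q = 23496.
After the shift, demand is qd = 89616 - 6P and supply is qs = 3P - 6784.
Clearing the new market: 89616 - 6P = 3P - 6784, so P = 96400/9 ≈ 10711.1111 and q = 76048/3 ≈ 25349.3333.
%Δq = (25349.3333 − 23496) / 23496 × 100 = +7.89%.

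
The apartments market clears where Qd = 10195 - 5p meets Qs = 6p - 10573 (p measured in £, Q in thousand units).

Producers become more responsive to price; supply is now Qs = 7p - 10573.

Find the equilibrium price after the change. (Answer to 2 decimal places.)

1730.67

Before the shock: 10195 - 5p = 6p - 10573 ⇒ 20768 = 11p ⇒ p = 1888, Q = 755.
The shock moves the curves to Qd = 10195 - 5p and Qs = 7p - 10573.
Setting them equal: 10195 - 5p = 7p - 10573 → 20768 = 12p, so p = 5192/3 ≈ 1730.6667 and Q = 4625/3 ≈ 1541.6667.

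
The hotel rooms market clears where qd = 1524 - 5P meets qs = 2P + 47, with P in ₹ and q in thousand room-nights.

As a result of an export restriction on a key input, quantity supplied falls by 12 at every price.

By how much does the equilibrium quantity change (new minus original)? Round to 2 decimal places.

Solve the original market: 1524 - 5P = 2P + 47, hence P = 211 and q = 469.
After the shift, demand is qd = 1524 - 5P and supply is qs = 2P + 35.
Setting them equal: 1524 - 5P = 2P + 35 → 1489 = 7P, so P = 1489/7 ≈ 212.7143 and q = 3223/7 ≈ 460.4286.
Δq = 460.4286 − 469 = -8.57.

-8.57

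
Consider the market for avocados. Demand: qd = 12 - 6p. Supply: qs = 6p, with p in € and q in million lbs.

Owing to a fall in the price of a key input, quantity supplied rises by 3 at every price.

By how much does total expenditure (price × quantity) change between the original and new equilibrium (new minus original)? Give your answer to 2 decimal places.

Initially, 12 - 6p = 6p, so 12 = 12p and p = 1, q = 6.
After the shift, demand is qd = 12 - 6p and supply is qs = 6p + 3.
Clearing the new market: 12 - 6p = 6p + 3, so p = 0.75 and q = 7.5.
Expenditure moves from 1×6 = 6 to 0.75×7.5 = 5.625; change = -0.38.

-0.38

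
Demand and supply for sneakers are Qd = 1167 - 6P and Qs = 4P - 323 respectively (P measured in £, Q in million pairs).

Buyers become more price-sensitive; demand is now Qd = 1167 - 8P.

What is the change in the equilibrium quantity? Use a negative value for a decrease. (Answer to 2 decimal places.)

-99.33

Original equilibrium: 1167 - 6P = 4P - 323 gives 1490 = 10P, so P = 149 and Q = 273.
After the shift, demand is Qd = 1167 - 8P and supply is Qs = 4P - 323.
Setting them equal: 1167 - 8P = 4P - 323 → 1490 = 12P, so P = 745/6 ≈ 124.1667 and Q = 521/3 ≈ 173.6667.
ΔQ = 173.6667 − 273 = -99.33.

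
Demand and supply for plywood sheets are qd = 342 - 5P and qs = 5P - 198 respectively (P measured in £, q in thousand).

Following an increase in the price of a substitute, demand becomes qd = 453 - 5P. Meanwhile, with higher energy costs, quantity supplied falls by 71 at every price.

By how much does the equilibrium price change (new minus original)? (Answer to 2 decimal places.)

+18.20

Original equilibrium: 342 - 5P = 5P - 198 gives 540 = 10P, so P = 54 and q = 72.
After the shift, demand is qd = 453 - 5P and supply is qs = 5P - 269.
Clearing the new market: 453 - 5P = 5P - 269, so P = 72.2 and q = 92.
ΔP = 72.2 − 54 = +18.20.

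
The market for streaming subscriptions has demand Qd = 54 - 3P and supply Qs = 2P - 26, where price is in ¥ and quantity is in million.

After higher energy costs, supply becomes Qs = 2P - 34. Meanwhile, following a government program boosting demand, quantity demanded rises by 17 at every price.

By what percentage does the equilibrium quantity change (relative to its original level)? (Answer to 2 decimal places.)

Solve the original market: 54 - 3P = 2P - 26, hence P = 16 and Q = 6.
The new curves are Qd = 71 - 3P (demand) and Qs = 2P - 34 (supply).
New equilibrium: 71 - 3P = 2P - 34 ⇒ 105 = 5P ⇒ P = 21, Q = 8.
%ΔQ = (8 − 6) / 6 × 100 = +33.33%.

+33.33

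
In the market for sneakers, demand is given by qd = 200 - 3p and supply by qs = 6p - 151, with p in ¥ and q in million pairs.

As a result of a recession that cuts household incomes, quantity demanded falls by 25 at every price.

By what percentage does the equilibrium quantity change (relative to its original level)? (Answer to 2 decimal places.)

-20.08

Initially, 200 - 3p = 6p - 151, so 351 = 9p and p = 39, q = 83.
After the shift, demand is qd = 175 - 3p and supply is qs = 6p - 151.
New equilibrium: 175 - 3p = 6p - 151 ⇒ 326 = 9p ⇒ p = 326/9 ≈ 36.2222, q = 199/3 ≈ 66.3333.
%Δq = (66.3333 − 83) / 83 × 100 = -20.08%.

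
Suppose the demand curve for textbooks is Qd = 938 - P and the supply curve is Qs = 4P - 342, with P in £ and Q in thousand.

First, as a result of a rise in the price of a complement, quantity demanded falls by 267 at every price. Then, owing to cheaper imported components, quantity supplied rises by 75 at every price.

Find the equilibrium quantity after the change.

Original equilibrium: 938 - P = 4P - 342 gives 1280 = 5P, so P = 256 and Q = 682.
After the shift, demand is Qd = 671 - P and supply is Qs = 4P - 267.
Setting them equal: 671 - P = 4P - 267 → 938 = 5P, so P = 187.6 and Q = 483.4.

483.4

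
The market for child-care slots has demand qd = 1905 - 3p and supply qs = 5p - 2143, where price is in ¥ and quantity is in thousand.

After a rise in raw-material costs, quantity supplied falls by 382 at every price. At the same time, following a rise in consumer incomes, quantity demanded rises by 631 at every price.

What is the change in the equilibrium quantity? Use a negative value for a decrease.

Solve the original market: 1905 - 3p = 5p - 2143, hence p = 506 and q = 387.
The shock moves the curves to qd = 2536 - 3p and qs = 5p - 2525.
Equate the new curves: 2536 - 3p = 5p - 2525, giving 5061 = 8p, p = 632.625, q = 638.125.
Δq = 638.125 − 387 = +251.125.

+251.125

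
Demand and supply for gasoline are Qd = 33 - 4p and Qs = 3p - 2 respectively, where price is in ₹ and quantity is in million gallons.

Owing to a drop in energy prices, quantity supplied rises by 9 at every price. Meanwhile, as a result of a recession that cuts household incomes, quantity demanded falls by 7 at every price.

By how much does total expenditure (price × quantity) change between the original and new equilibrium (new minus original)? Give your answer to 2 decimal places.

Original equilibrium: 33 - 4p = 3p - 2 gives 35 = 7p, so p = 5 and Q = 13.
The new curves are Qd = 26 - 4p (demand) and Qs = 3p + 7 (supply).
Clearing the new market: 26 - 4p = 3p + 7, so p = 19/7 ≈ 2.7143 and Q = 106/7 ≈ 15.1429.
Expenditure moves from 5×13 = 65 to 2.7143×15.1429 = 41.1020; change = -23.90.

-23.90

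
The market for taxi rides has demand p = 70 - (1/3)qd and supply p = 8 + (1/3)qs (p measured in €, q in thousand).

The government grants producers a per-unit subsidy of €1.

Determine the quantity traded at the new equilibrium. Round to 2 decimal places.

94.50

Initially, 210 - 3p = 3p - 24, so 234 = 6p and p = 39, q = 93.
Since sellers receive the price plus the subsidy, the effective supply curve becomes qs = 3p - 21.
Setting them equal: 210 - 3p = 3p - 21 → 231 = 6p, so p = 38.5 and q = 94.5.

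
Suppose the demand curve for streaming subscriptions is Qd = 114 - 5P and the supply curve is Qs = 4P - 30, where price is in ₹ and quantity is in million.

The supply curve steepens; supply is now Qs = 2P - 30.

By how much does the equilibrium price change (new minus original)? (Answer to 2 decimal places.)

+4.57

Solve the original market: 114 - 5P = 4P - 30, hence P = 16 and Q = 34.
The new curves are Qd = 114 - 5P (demand) and Qs = 2P - 30 (supply).
Equate the new curves: 114 - 5P = 2P - 30, giving 144 = 7P, P = 144/7 ≈ 20.5714, Q = 78/7 ≈ 11.1429.
ΔP = 20.5714 − 16 = +4.57.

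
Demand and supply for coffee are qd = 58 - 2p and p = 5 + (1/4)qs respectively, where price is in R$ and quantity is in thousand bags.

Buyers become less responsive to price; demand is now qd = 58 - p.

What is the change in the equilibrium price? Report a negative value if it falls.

+2.6

Original equilibrium: 58 - 2p = 4p - 20 gives 78 = 6p, so p = 13 and q = 32.
After the shift, demand is qd = 58 - p and supply is qs = 4p - 20.
New equilibrium: 58 - p = 4p - 20 ⇒ 78 = 5p ⇒ p = 15.6, q = 42.4.
Δp = 15.6 − 13 = +2.6.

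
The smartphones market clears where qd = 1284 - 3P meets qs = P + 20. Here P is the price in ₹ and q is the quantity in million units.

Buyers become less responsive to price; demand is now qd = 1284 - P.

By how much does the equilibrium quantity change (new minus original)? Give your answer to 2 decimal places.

+316.00

Original equilibrium: 1284 - 3P = P + 20 gives 1264 = 4P, so P = 316 and q = 336.
The new curves are qd = 1284 - P (demand) and qs = P + 20 (supply).
Equate the new curves: 1284 - P = P + 20, giving 1264 = 2P, P = 632, q = 652.
Δq = 652 − 336 = +316.00.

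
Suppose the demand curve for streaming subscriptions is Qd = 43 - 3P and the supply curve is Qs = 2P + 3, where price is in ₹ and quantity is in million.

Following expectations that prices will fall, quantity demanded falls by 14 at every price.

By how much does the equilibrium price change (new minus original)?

-2.8

Before the shock: 43 - 3P = 2P + 3 ⇒ 40 = 5P ⇒ P = 8, Q = 19.
With the change applied: demand Qd = 29 - 3P, supply Qs = 2P + 3.
New equilibrium: 29 - 3P = 2P + 3 ⇒ 26 = 5P ⇒ P = 5.2, Q = 13.4.
ΔP = 5.2 − 8 = -2.8.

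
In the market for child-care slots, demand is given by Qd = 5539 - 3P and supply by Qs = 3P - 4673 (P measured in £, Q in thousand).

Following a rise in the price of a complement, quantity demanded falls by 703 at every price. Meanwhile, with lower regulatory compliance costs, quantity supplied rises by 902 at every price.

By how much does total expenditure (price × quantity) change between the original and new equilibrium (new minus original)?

+26905.25

Solve the original market: 5539 - 3P = 3P - 4673, hence P = 1702 and Q = 433.
After the shift, demand is Qd = 4836 - 3P and supply is Qs = 3P - 3771.
New equilibrium: 4836 - 3P = 3P - 3771 ⇒ 8607 = 6P ⇒ P = 1434.5, Q = 532.5.
Expenditure moves from 1702×433 = 736966 to 1434.5×532.5 = 763871.25; change = +26905.25.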